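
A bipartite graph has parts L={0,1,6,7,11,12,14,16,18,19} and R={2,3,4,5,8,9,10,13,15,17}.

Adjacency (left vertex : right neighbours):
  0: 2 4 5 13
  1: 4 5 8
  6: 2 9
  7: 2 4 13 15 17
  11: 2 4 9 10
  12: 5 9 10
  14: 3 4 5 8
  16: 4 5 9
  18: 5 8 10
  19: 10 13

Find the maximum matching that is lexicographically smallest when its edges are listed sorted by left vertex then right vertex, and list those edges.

Lex-smallest maximum matching: {(0,2), (1,4), (6,9), (7,15), (11,10), (12,5), (14,3), (18,8), (19,13)}

|M| = 9 (so the lex-smallest maximum matching has 9 edges)
process left vertices in ascending order; for each, take the smallest-labelled available neighbour that still permits 9 edges overall, or leave it unmatched if none does
lex-smallest matching: {0-2, 1-4, 6-9, 7-15, 11-10, 12-5, 14-3, 18-8, 19-13}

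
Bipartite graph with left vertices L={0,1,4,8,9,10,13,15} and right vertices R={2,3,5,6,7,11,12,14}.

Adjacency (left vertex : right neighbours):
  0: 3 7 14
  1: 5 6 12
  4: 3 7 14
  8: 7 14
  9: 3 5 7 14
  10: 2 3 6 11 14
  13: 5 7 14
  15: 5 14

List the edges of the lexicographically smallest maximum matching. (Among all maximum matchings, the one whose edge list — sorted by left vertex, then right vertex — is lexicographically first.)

|M| = 6 (so the lex-smallest maximum matching has 6 edges)
process left vertices in ascending order; for each, take the smallest-labelled available neighbour that still permits 6 edges overall, or leave it unmatched if none does
lex-smallest matching: {0-3, 1-6, 4-7, 8-14, 9-5, 10-2}

Lex-smallest maximum matching: {(0,3), (1,6), (4,7), (8,14), (9,5), (10,2)}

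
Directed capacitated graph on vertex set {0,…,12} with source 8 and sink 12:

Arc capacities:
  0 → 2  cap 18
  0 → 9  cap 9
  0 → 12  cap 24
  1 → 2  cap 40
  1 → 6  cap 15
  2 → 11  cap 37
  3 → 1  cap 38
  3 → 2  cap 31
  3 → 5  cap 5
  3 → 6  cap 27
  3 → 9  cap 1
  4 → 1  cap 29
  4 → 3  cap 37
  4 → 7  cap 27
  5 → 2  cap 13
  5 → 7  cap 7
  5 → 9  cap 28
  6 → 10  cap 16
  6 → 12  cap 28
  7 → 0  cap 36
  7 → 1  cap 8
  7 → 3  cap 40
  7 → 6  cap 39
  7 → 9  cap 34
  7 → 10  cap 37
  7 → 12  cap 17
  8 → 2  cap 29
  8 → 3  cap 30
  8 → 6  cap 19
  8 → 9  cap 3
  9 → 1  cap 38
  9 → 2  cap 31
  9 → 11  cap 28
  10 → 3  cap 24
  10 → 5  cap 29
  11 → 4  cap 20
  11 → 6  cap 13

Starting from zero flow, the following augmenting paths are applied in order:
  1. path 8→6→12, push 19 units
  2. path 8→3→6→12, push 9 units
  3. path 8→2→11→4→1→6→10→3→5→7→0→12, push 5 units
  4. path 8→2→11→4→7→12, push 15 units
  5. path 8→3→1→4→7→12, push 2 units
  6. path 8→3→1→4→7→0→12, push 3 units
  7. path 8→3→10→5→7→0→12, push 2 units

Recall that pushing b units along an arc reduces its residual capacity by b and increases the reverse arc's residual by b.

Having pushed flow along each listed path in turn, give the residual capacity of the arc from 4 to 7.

Residual capacity of (4,7): 7

after path 1 (8→6→12, push 19): res(4,7)=27
after path 2 (8→3→6→12, push 9): res(4,7)=27
after path 3 (8→2→11→4→1→6→10→3→5→7→0→12, push 5): res(4,7)=27
after path 4 (8→2→11→4→7→12, push 15): res(4,7)=12
after path 5 (8→3→1→4→7→12, push 2): res(4,7)=10
after path 6 (8→3→1→4→7→0→12, push 3): res(4,7)=7
after path 7 (8→3→10→5→7→0→12, push 2): res(4,7)=7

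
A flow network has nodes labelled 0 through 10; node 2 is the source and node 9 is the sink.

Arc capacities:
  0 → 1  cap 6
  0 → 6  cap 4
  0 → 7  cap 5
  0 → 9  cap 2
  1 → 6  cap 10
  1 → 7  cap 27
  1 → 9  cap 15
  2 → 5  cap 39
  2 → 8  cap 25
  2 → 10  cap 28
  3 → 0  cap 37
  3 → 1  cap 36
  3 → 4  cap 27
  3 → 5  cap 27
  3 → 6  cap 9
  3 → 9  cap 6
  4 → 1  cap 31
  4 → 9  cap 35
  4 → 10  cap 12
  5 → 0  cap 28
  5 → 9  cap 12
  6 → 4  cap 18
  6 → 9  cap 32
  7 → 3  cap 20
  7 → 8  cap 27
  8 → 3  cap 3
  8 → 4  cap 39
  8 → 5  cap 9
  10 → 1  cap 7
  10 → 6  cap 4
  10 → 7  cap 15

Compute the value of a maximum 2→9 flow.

augment #1: 2→5→9 bottleneck 12, total now 12
augment #2: 2→5→0→9 bottleneck 2, total now 14
augment #3: 2→8→3→9 bottleneck 3, total now 17
augment #4: 2→8→4→9 bottleneck 22, total now 39
augment #5: 2→10→1→9 bottleneck 7, total now 46
augment #6: 2→10→6→9 bottleneck 4, total now 50
augment #7: 2→5→0→1→9 bottleneck 6, total now 56
augment #8: 2→5→0→6→9 bottleneck 4, total now 60
augment #9: 2→10→7→3→9 bottleneck 3, total now 63
augment #10: 2→10→7→3→1→9 bottleneck 2, total now 65
augment #11: 2→10→7→3→4→9 bottleneck 10, total now 75
augment #12: 2→5→0→7→3→4→9 bottleneck 3, total now 78
augment #13: 2→5→0→7→3→6→9 bottleneck 2, total now 80

Maximum flow value: 80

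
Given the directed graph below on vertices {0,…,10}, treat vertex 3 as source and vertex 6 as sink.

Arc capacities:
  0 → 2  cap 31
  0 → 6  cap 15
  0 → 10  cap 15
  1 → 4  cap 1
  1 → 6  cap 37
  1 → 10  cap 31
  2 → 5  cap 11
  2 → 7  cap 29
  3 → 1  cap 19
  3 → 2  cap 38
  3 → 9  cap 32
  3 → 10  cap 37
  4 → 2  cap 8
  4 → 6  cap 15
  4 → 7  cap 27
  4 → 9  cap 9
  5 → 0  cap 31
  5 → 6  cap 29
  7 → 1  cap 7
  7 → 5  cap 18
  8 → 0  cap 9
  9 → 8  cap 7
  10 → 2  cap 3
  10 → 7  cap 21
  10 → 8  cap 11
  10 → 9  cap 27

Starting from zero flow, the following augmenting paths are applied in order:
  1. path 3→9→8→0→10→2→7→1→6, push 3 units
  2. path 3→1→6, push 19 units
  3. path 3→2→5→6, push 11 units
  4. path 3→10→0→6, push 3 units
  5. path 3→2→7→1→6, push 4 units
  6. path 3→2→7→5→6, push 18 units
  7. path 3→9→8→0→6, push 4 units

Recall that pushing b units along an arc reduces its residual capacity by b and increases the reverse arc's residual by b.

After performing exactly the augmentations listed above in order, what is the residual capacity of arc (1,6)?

Residual capacity of (1,6): 11

after path 1 (3→9→8→0→10→2→7→1→6, push 3): res(1,6)=34
after path 2 (3→1→6, push 19): res(1,6)=15
after path 3 (3→2→5→6, push 11): res(1,6)=15
after path 4 (3→10→0→6, push 3): res(1,6)=15
after path 5 (3→2→7→1→6, push 4): res(1,6)=11
after path 6 (3→2→7→5→6, push 18): res(1,6)=11
after path 7 (3→9→8→0→6, push 4): res(1,6)=11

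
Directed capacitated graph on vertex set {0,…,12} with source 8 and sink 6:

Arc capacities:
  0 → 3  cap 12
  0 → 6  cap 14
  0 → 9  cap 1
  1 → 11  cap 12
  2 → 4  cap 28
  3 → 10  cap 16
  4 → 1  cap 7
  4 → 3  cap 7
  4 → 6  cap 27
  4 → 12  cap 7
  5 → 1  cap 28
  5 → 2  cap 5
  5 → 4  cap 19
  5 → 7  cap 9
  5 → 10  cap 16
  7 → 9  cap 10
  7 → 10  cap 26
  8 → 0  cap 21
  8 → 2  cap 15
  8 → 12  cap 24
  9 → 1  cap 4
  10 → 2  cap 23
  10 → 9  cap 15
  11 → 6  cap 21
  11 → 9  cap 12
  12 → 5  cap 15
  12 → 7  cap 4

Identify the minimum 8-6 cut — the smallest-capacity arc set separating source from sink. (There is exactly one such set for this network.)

augment #1: 8→0→6 push 14
augment #2: 8→2→4→6 push 15
augment #3: 8→12→5→4→6 push 12
augment #4: 8→0→9→1→11→6 push 1
augment #5: 8→12→5→1→11→6 push 3
augment #6: 8→12→7→9→1→11→6 push 3
augment #7: 8→0→3→10→2→4→1→11→6 push 5
max flow = 53; residual-reachable set from 8 gives S-side
cut edges (S→T): {(0,6), (1,11), (4,6)} total cap 53

Min-cut arcs: {(0,6), (1,11), (4,6)} (total capacity 53)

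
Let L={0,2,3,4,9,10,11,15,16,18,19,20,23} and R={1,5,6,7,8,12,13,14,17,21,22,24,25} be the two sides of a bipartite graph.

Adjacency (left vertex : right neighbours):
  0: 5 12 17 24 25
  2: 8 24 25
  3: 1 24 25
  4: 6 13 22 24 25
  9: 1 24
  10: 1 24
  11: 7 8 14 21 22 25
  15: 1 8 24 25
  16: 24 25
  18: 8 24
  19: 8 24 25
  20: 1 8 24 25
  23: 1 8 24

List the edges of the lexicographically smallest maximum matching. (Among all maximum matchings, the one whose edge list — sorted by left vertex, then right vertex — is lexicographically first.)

Lex-smallest maximum matching: {(0,5), (2,8), (3,1), (4,6), (9,24), (11,7), (15,25)}

|M| = 7 (so the lex-smallest maximum matching has 7 edges)
process left vertices in ascending order; for each, take the smallest-labelled available neighbour that still permits 7 edges overall, or leave it unmatched if none does
lex-smallest matching: {0-5, 2-8, 3-1, 4-6, 9-24, 11-7, 15-25}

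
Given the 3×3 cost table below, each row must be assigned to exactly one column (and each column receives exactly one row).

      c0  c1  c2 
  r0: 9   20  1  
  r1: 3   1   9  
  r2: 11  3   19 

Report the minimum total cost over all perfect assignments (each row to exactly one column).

optimal assignment: row0→col2 (cost 1), row1→col0 (cost 3), row2→col1 (cost 3)
total = 1 + 3 + 3 = 7

Minimum assignment cost: 7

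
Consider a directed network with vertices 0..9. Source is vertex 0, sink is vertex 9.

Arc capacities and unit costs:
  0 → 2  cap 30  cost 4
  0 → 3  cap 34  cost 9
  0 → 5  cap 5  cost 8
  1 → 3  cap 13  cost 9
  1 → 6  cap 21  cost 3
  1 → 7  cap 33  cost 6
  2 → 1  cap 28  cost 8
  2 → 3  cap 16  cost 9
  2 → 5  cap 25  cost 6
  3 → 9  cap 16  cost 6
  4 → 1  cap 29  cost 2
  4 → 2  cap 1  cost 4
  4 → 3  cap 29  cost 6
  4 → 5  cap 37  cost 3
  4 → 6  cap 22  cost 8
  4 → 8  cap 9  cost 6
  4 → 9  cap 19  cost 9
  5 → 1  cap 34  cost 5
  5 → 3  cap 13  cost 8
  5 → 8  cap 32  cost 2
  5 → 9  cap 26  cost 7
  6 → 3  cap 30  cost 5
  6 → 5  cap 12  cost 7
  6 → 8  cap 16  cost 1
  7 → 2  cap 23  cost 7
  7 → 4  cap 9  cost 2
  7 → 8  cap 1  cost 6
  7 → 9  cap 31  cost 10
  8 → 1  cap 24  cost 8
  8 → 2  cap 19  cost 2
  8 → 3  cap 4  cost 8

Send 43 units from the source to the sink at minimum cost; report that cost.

shortest-cost path #1: 0→3→9 push 16 @ unit cost 15 (adds 240)
shortest-cost path #2: 0→5→9 push 5 @ unit cost 15 (adds 75)
shortest-cost path #3: 0→2→5→9 push 21 @ unit cost 17 (adds 357)
shortest-cost path #4: 0→2→1→7→9 push 1 @ unit cost 28 (adds 28)
total cost = 700

Minimum cost for 43 units: 700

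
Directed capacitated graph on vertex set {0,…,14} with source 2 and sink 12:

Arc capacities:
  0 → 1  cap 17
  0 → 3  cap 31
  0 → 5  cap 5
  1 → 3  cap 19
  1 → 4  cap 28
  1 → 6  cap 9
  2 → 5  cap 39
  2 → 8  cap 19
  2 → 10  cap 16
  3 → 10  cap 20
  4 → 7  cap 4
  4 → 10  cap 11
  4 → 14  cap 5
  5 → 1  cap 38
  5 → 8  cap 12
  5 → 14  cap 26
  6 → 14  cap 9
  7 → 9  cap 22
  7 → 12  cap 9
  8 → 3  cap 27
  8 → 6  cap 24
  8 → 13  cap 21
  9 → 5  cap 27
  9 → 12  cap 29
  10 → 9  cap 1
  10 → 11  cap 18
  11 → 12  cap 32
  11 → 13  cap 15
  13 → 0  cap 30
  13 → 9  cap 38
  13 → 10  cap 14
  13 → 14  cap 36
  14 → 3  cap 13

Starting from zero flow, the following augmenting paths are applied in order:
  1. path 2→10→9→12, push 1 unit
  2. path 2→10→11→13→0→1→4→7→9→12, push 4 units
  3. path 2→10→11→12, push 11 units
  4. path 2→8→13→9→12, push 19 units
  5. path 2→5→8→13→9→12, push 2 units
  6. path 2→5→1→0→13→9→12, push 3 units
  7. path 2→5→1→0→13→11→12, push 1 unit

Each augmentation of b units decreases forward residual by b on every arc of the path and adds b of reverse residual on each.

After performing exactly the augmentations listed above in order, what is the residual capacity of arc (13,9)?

Residual capacity of (13,9): 14

after path 1 (2→10→9→12, push 1): res(13,9)=38
after path 2 (2→10→11→13→0→1→4→7→9→12, push 4): res(13,9)=38
after path 3 (2→10→11→12, push 11): res(13,9)=38
after path 4 (2→8→13→9→12, push 19): res(13,9)=19
after path 5 (2→5→8→13→9→12, push 2): res(13,9)=17
after path 6 (2→5→1→0→13→9→12, push 3): res(13,9)=14
after path 7 (2→5→1→0→13→11→12, push 1): res(13,9)=14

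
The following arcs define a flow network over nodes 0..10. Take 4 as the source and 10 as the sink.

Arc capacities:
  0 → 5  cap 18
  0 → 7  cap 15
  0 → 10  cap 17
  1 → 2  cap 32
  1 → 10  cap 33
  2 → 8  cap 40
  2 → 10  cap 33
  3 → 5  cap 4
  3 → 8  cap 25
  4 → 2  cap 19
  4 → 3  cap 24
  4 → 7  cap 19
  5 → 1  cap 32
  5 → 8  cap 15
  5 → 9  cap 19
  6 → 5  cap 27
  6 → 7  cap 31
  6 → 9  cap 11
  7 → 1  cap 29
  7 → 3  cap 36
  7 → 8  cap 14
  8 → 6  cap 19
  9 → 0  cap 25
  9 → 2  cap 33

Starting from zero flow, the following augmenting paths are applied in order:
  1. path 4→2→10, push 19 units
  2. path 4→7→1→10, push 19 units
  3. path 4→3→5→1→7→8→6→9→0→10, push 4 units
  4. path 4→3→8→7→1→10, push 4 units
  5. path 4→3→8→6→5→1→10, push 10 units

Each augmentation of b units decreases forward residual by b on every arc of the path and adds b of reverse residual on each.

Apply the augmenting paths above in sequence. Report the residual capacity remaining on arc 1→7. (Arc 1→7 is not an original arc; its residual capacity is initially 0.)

Residual capacity of (1,7): 19

after path 1 (4→2→10, push 19): res(1,7)=0
after path 2 (4→7→1→10, push 19): res(1,7)=19
after path 3 (4→3→5→1→7→8→6→9→0→10, push 4): res(1,7)=15
after path 4 (4→3→8→7→1→10, push 4): res(1,7)=19
after path 5 (4→3→8→6→5→1→10, push 10): res(1,7)=19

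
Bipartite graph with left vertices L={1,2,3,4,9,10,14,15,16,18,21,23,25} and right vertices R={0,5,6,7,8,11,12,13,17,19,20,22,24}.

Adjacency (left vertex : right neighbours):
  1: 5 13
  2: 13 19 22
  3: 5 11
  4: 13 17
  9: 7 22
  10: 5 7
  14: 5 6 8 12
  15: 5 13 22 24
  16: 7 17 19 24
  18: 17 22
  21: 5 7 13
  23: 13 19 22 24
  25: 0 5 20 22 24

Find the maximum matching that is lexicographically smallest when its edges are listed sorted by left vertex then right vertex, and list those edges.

|M| = 10 (so the lex-smallest maximum matching has 10 edges)
process left vertices in ascending order; for each, take the smallest-labelled available neighbour that still permits 10 edges overall, or leave it unmatched if none does
lex-smallest matching: {1-5, 2-13, 3-11, 4-17, 9-7, 14-6, 15-22, 16-19, 23-24, 25-0}

Lex-smallest maximum matching: {(1,5), (2,13), (3,11), (4,17), (9,7), (14,6), (15,22), (16,19), (23,24), (25,0)}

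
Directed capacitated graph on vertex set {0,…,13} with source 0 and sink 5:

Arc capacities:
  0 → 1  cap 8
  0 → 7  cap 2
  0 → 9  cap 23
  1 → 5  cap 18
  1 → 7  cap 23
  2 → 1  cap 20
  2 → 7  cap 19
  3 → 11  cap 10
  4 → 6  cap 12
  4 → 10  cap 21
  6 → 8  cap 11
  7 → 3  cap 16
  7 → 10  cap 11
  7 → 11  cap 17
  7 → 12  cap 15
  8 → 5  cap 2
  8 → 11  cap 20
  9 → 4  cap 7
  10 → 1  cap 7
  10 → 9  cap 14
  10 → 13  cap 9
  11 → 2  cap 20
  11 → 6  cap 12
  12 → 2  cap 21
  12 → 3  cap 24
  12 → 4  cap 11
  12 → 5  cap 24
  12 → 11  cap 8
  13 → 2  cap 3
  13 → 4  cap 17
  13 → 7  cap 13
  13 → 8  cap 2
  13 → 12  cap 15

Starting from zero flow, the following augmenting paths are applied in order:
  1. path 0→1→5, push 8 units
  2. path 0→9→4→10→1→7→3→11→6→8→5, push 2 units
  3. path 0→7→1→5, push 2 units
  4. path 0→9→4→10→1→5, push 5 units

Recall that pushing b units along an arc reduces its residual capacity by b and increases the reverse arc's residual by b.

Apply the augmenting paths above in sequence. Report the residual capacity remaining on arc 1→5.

after path 1 (0→1→5, push 8): res(1,5)=10
after path 2 (0→9→4→10→1→7→3→11→6→8→5, push 2): res(1,5)=10
after path 3 (0→7→1→5, push 2): res(1,5)=8
after path 4 (0→9→4→10→1→5, push 5): res(1,5)=3

Residual capacity of (1,5): 3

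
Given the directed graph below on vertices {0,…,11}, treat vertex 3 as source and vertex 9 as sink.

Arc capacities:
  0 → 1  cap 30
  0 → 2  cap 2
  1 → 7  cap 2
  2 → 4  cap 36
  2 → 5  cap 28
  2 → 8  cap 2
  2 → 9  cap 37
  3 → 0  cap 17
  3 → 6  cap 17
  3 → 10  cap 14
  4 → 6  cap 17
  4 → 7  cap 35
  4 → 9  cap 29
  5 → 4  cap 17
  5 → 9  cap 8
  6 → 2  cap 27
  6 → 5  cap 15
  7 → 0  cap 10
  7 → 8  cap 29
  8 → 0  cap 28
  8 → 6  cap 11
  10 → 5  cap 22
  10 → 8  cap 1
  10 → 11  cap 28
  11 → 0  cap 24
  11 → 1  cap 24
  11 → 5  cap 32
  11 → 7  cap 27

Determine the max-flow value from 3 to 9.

augment #1: 3→0→2→9 bottleneck 2, total now 2
augment #2: 3→6→2→9 bottleneck 17, total now 19
augment #3: 3→10→5→9 bottleneck 8, total now 27
augment #4: 3→10→5→4→9 bottleneck 6, total now 33
augment #5: 3→0→1→7→8→6→2→9 bottleneck 2, total now 35

Maximum flow value: 35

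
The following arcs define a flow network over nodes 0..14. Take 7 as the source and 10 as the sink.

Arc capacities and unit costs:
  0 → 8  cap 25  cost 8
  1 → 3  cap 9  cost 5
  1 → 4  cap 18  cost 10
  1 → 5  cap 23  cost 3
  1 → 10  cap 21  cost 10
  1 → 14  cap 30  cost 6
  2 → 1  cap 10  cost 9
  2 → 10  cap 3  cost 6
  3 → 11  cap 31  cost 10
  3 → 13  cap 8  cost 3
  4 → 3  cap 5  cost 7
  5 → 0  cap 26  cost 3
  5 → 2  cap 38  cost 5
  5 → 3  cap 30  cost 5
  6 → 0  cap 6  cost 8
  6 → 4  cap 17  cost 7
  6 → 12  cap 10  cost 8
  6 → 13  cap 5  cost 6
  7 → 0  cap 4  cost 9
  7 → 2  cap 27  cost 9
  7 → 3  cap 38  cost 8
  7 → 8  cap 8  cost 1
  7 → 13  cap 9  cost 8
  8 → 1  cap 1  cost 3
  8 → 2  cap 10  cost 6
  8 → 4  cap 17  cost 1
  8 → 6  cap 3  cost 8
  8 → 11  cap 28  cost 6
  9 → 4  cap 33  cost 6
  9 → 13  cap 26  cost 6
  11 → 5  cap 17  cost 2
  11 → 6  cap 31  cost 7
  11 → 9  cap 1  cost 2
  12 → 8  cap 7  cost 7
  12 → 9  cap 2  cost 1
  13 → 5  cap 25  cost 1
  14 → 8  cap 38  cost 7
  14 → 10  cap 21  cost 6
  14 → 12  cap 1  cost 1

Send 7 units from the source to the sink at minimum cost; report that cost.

Minimum cost for 7 units: 131

shortest-cost path #1: 7→8→2→10 push 3 @ unit cost 13 (adds 39)
shortest-cost path #2: 7→8→1→10 push 1 @ unit cost 14 (adds 14)
shortest-cost path #3: 7→8→2→1→10 push 3 @ unit cost 26 (adds 78)
total cost = 131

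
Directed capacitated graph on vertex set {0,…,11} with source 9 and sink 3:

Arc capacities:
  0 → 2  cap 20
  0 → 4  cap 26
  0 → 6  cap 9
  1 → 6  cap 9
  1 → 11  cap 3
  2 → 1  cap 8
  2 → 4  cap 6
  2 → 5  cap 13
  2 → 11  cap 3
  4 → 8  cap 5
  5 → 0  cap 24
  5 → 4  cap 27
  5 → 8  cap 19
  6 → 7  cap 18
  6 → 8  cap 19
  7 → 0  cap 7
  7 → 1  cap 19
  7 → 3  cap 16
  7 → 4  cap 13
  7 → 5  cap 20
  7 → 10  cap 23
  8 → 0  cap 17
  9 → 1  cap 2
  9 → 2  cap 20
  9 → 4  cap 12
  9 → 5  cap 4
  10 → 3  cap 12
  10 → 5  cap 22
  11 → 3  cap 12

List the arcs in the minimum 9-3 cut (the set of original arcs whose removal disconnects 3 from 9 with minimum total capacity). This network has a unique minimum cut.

augment #1: 9→1→11→3 push 2
augment #2: 9→2→11→3 push 3
augment #3: 9→2→1→11→3 push 1
augment #4: 9→2→1→6→7→3 push 7
augment #5: 9→5→0→6→7→3 push 4
augment #6: 9→2→5→0→6→7→3 push 5
max flow = 22; residual-reachable set from 9 gives S-side
cut edges (S→T): {(0,6), (2,1), (2,11), (9,1)} total cap 22

Min-cut arcs: {(0,6), (2,1), (2,11), (9,1)} (total capacity 22)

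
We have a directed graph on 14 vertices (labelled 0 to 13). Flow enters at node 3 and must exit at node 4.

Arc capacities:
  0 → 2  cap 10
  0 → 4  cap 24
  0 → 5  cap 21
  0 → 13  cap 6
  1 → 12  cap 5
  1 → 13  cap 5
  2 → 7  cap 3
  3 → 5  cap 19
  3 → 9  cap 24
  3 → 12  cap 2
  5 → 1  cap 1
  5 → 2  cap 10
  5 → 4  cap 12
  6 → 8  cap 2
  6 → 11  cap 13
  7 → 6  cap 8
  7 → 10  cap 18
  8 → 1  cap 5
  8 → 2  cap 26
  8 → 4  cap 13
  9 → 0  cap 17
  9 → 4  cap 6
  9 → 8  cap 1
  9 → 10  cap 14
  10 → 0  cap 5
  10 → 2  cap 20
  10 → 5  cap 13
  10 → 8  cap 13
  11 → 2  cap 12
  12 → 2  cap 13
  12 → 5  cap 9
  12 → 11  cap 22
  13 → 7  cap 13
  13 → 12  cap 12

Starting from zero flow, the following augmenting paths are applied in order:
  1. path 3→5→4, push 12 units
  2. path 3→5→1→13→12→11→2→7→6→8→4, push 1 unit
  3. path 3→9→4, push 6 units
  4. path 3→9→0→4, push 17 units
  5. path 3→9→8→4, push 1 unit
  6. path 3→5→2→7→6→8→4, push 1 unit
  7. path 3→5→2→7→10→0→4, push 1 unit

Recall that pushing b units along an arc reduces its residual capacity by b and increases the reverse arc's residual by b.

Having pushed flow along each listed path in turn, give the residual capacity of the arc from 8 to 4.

after path 1 (3→5→4, push 12): res(8,4)=13
after path 2 (3→5→1→13→12→11→2→7→6→8→4, push 1): res(8,4)=12
after path 3 (3→9→4, push 6): res(8,4)=12
after path 4 (3→9→0→4, push 17): res(8,4)=12
after path 5 (3→9→8→4, push 1): res(8,4)=11
after path 6 (3→5→2→7→6→8→4, push 1): res(8,4)=10
after path 7 (3→5→2→7→10→0→4, push 1): res(8,4)=10

Residual capacity of (8,4): 10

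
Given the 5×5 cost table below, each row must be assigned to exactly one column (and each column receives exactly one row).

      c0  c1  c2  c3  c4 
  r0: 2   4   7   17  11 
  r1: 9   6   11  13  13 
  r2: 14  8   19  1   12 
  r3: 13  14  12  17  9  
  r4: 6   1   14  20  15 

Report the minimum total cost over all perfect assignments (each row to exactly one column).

Minimum assignment cost: 24

optimal assignment: row0→col0 (cost 2), row1→col2 (cost 11), row2→col3 (cost 1), row3→col4 (cost 9), row4→col1 (cost 1)
total = 2 + 11 + 1 + 9 + 1 = 24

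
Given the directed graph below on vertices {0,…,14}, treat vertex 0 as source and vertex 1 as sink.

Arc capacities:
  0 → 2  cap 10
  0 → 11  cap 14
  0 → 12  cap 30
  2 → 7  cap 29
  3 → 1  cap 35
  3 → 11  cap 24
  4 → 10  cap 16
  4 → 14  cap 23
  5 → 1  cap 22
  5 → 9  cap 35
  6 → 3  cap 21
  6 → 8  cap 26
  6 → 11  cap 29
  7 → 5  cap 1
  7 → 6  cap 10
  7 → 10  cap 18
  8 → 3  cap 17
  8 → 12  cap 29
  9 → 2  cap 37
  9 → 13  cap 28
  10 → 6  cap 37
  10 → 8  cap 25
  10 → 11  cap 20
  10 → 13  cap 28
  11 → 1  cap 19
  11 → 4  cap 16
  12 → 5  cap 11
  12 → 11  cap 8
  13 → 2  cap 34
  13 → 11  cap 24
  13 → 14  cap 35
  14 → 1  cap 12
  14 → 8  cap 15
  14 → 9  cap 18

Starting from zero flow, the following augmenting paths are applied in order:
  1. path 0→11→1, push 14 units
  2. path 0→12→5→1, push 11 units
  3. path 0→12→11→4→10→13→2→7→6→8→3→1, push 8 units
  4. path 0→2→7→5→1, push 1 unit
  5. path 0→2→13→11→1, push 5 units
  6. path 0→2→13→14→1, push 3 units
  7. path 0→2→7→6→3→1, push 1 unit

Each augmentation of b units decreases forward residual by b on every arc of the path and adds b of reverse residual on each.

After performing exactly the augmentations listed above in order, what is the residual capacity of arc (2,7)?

after path 1 (0→11→1, push 14): res(2,7)=29
after path 2 (0→12→5→1, push 11): res(2,7)=29
after path 3 (0→12→11→4→10→13→2→7→6→8→3→1, push 8): res(2,7)=21
after path 4 (0→2→7→5→1, push 1): res(2,7)=20
after path 5 (0→2→13→11→1, push 5): res(2,7)=20
after path 6 (0→2→13→14→1, push 3): res(2,7)=20
after path 7 (0→2→7→6→3→1, push 1): res(2,7)=19

Residual capacity of (2,7): 19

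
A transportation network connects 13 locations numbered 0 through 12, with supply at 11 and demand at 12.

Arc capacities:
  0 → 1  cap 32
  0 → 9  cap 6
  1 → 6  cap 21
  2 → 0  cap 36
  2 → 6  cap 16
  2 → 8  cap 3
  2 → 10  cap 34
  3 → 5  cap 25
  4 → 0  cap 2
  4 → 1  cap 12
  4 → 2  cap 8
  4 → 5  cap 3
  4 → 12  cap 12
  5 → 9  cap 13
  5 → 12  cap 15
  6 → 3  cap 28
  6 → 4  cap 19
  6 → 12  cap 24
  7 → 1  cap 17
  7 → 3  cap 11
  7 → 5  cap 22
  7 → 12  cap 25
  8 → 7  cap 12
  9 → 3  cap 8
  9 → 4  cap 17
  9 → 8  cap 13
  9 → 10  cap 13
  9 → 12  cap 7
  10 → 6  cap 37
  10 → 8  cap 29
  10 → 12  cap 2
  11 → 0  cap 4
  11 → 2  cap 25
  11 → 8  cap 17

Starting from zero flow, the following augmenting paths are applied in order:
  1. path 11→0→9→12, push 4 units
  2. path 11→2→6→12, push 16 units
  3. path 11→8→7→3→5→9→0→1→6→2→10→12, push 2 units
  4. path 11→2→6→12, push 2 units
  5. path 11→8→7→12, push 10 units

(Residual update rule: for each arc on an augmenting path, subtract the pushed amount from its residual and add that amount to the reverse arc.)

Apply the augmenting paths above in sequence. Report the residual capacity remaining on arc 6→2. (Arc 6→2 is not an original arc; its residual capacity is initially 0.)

after path 1 (11→0→9→12, push 4): res(6,2)=0
after path 2 (11→2→6→12, push 16): res(6,2)=16
after path 3 (11→8→7→3→5→9→0→1→6→2→10→12, push 2): res(6,2)=14
after path 4 (11→2→6→12, push 2): res(6,2)=16
after path 5 (11→8→7→12, push 10): res(6,2)=16

Residual capacity of (6,2): 16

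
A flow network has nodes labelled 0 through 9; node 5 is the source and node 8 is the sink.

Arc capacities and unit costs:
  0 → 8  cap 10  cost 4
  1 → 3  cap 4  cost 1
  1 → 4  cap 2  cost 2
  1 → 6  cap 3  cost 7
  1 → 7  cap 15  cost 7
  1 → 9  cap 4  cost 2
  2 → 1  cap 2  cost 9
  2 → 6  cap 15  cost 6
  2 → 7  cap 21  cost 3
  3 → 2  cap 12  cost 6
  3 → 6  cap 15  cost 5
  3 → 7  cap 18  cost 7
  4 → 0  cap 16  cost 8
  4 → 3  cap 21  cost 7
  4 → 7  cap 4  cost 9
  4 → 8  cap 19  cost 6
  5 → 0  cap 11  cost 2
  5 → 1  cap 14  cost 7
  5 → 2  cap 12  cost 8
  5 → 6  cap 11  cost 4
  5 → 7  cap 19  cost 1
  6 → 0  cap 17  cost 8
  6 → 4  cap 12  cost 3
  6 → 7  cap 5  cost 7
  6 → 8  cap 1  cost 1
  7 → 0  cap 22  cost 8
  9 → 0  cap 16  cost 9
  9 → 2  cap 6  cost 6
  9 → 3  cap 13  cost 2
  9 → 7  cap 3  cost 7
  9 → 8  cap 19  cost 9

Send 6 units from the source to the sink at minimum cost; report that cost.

shortest-cost path #1: 5→6→8 push 1 @ unit cost 5 (adds 5)
shortest-cost path #2: 5→0→8 push 5 @ unit cost 6 (adds 30)
total cost = 35

Minimum cost for 6 units: 35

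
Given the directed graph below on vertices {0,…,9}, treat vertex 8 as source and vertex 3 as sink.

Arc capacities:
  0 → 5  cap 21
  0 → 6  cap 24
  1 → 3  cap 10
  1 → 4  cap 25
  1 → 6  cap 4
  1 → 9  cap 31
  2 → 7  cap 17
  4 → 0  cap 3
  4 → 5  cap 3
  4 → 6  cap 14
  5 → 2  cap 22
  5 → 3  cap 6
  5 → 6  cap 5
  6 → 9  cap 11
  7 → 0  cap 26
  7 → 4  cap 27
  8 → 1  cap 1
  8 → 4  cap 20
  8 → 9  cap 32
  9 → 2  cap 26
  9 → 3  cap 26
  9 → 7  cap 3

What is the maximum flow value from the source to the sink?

Maximum flow value: 33

augment #1: 8→1→3 bottleneck 1, total now 1
augment #2: 8→9→3 bottleneck 26, total now 27
augment #3: 8→4→5→3 bottleneck 3, total now 30
augment #4: 8→4→0→5→3 bottleneck 3, total now 33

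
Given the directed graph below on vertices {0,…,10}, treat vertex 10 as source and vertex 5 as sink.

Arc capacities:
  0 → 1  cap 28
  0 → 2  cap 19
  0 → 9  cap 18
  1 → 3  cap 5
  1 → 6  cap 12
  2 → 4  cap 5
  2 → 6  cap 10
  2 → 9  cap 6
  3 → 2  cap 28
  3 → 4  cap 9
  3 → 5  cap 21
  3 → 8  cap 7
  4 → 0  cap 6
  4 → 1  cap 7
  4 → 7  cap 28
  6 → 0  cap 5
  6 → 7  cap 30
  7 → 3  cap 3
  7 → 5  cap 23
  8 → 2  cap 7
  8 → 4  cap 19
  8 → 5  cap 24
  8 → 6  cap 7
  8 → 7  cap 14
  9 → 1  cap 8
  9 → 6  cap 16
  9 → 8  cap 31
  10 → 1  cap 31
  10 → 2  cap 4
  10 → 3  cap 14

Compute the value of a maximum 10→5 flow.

Maximum flow value: 35

augment #1: 10→3→5 bottleneck 14, total now 14
augment #2: 10→1→3→5 bottleneck 5, total now 19
augment #3: 10→1→6→7→5 bottleneck 12, total now 31
augment #4: 10→2→4→7→5 bottleneck 4, total now 35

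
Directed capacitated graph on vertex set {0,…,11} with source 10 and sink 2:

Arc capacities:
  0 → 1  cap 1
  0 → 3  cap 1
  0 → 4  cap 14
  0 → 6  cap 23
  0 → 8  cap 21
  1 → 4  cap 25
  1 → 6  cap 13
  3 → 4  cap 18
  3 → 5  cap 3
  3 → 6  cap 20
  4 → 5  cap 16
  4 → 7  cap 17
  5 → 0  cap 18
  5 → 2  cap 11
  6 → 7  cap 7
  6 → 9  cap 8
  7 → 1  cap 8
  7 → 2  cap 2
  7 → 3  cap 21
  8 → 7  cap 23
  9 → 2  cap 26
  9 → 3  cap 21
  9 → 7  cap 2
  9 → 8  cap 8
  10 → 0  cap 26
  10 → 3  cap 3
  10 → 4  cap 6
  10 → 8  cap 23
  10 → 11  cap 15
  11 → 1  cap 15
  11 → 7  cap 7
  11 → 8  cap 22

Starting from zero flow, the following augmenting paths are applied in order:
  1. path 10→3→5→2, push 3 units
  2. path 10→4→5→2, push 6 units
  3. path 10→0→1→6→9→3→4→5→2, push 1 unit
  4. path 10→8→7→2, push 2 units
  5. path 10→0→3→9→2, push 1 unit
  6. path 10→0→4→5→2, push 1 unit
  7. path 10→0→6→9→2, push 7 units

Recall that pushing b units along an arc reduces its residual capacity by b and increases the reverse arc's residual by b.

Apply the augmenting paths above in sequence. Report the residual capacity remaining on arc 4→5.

Residual capacity of (4,5): 8

after path 1 (10→3→5→2, push 3): res(4,5)=16
after path 2 (10→4→5→2, push 6): res(4,5)=10
after path 3 (10→0→1→6→9→3→4→5→2, push 1): res(4,5)=9
after path 4 (10→8→7→2, push 2): res(4,5)=9
after path 5 (10→0→3→9→2, push 1): res(4,5)=9
after path 6 (10→0→4→5→2, push 1): res(4,5)=8
after path 7 (10→0→6→9→2, push 7): res(4,5)=8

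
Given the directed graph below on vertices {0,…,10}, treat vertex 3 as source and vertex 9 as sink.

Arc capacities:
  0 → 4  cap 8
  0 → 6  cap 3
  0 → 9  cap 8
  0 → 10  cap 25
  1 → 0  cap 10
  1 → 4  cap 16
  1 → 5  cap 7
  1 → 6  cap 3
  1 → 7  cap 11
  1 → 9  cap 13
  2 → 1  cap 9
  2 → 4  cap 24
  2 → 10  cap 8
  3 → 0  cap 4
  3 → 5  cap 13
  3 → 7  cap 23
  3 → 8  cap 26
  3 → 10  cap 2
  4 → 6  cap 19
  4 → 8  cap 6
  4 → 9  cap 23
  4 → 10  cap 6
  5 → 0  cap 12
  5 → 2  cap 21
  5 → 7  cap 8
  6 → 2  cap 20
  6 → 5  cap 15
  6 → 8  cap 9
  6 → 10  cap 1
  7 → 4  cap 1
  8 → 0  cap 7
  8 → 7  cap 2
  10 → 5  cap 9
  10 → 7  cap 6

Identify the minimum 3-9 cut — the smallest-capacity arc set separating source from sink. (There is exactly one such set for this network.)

Min-cut arcs: {(3,0), (3,5), (3,10), (7,4), (8,0)} (total capacity 27)

augment #1: 3→0→9 push 4
augment #2: 3→5→0→9 push 4
augment #3: 3→7→4→9 push 1
augment #4: 3→5→0→4→9 push 8
augment #5: 3→5→2→1→9 push 1
augment #6: 3→10→5→2→1→9 push 2
augment #7: 3→8→0→5→2→1→9 push 6
augment #8: 3→8→0→5→2→4→9 push 1
max flow = 27; residual-reachable set from 3 gives S-side
cut edges (S→T): {(3,0), (3,5), (3,10), (7,4), (8,0)} total cap 27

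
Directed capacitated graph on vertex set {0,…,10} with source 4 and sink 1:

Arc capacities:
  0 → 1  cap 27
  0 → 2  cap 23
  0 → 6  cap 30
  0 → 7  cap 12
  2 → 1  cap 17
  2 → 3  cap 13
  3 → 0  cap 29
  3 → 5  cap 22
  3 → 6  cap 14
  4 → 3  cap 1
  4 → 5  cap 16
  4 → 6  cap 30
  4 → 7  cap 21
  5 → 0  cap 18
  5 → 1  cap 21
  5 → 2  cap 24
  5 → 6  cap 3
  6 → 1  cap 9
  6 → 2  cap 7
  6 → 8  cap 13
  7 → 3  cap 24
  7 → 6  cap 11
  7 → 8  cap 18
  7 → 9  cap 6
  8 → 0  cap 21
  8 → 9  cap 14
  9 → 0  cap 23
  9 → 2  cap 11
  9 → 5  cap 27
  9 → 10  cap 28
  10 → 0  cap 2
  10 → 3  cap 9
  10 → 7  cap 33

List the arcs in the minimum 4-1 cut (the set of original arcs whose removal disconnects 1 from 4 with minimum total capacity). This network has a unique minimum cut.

augment #1: 4→5→1 push 16
augment #2: 4→6→1 push 9
augment #3: 4→3→0→1 push 1
augment #4: 4→6→2→1 push 7
augment #5: 4→6→8→0→1 push 13
augment #6: 4→7→3→0→1 push 13
augment #7: 4→7→3→5→1 push 5
augment #8: 4→7→9→2→1 push 3
max flow = 67; residual-reachable set from 4 gives S-side
cut edges (S→T): {(4,3), (4,5), (4,7), (6,1), (6,2), (6,8)} total cap 67

Min-cut arcs: {(4,3), (4,5), (4,7), (6,1), (6,2), (6,8)} (total capacity 67)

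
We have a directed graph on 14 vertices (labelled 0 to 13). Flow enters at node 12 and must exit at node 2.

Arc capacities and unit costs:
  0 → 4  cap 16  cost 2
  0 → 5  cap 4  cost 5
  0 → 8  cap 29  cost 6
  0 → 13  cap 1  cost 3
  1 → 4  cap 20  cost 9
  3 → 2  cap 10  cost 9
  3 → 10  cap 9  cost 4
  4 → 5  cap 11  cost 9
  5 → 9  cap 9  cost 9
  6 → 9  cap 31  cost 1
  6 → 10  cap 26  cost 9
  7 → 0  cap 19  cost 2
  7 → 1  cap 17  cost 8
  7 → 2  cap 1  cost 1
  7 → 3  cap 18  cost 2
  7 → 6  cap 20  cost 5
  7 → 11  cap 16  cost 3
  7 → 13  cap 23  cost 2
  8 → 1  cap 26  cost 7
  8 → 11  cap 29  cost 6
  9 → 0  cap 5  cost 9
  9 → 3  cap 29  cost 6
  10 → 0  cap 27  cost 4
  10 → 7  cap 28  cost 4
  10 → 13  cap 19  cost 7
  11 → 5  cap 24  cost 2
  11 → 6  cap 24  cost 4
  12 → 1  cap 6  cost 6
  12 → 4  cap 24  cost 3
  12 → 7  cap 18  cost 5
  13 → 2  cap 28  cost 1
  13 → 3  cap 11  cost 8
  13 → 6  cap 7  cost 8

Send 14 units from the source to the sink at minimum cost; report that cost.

Minimum cost for 14 units: 110

shortest-cost path #1: 12→7→2 push 1 @ unit cost 6 (adds 6)
shortest-cost path #2: 12→7→13→2 push 13 @ unit cost 8 (adds 104)
total cost = 110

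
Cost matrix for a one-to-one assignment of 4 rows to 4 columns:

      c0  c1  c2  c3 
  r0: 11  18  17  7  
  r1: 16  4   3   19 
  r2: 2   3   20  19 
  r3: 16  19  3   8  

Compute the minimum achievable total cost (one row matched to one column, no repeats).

Minimum assignment cost: 16

optimal assignment: row0→col3 (cost 7), row1→col1 (cost 4), row2→col0 (cost 2), row3→col2 (cost 3)
total = 7 + 4 + 2 + 3 = 16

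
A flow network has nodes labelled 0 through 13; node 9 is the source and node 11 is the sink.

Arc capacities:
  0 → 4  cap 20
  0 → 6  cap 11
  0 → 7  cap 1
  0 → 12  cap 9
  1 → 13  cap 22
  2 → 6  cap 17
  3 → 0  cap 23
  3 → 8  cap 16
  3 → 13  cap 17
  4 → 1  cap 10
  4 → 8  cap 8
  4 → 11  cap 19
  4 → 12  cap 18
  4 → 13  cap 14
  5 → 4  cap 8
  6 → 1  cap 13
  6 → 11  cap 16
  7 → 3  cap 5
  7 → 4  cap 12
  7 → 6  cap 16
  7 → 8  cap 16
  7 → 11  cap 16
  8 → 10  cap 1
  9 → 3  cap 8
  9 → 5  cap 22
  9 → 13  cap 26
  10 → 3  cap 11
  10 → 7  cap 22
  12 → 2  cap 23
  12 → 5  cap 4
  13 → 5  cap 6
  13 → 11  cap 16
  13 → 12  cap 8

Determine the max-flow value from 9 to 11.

augment #1: 9→13→11 bottleneck 16, total now 16
augment #2: 9→5→4→11 bottleneck 8, total now 24
augment #3: 9→3→0→4→11 bottleneck 8, total now 32
augment #4: 9→13→12→2→6→11 bottleneck 8, total now 40

Maximum flow value: 40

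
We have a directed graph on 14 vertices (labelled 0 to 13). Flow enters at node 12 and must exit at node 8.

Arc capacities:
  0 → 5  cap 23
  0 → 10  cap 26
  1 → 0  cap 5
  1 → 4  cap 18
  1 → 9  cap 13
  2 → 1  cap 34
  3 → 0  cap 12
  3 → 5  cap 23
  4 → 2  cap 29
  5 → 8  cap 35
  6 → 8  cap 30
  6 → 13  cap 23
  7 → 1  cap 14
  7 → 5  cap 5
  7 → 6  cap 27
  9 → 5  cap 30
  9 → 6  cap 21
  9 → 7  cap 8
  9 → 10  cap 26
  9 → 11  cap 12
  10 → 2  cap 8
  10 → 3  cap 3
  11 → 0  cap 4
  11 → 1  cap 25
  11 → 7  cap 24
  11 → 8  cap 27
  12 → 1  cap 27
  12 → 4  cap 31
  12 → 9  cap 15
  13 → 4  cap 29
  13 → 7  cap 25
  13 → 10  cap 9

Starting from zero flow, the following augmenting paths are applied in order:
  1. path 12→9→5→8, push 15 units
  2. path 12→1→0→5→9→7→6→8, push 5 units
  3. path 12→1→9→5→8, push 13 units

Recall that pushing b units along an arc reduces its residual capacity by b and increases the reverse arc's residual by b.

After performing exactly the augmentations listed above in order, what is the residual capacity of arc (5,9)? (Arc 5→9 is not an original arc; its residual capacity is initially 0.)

Residual capacity of (5,9): 23

after path 1 (12→9→5→8, push 15): res(5,9)=15
after path 2 (12→1→0→5→9→7→6→8, push 5): res(5,9)=10
after path 3 (12→1→9→5→8, push 13): res(5,9)=23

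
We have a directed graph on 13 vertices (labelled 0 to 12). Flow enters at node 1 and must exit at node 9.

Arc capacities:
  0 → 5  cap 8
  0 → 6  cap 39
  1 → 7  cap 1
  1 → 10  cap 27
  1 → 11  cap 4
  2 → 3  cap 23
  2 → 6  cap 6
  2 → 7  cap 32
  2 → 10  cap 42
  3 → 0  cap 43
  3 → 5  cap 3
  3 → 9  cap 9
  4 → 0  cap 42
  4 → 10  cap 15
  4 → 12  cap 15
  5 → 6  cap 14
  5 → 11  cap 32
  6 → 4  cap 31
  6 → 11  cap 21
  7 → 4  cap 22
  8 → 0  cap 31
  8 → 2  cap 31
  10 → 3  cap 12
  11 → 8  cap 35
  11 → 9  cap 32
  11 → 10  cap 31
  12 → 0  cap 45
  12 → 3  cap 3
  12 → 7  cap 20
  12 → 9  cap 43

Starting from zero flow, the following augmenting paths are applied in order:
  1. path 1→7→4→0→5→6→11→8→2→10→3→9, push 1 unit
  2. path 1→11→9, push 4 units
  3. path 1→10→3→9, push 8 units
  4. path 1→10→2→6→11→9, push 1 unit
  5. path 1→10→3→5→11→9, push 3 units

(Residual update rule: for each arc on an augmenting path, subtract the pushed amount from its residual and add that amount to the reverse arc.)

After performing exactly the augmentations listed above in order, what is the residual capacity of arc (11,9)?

Residual capacity of (11,9): 24

after path 1 (1→7→4→0→5→6→11→8→2→10→3→9, push 1): res(11,9)=32
after path 2 (1→11→9, push 4): res(11,9)=28
after path 3 (1→10→3→9, push 8): res(11,9)=28
after path 4 (1→10→2→6→11→9, push 1): res(11,9)=27
after path 5 (1→10→3→5→11→9, push 3): res(11,9)=24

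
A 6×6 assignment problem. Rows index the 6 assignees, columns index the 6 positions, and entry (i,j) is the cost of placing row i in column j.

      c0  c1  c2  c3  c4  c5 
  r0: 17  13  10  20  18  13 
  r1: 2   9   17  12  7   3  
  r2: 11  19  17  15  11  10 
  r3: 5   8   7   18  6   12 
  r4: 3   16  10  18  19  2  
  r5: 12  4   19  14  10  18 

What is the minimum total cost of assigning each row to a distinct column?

Minimum assignment cost: 39

optimal assignment: row0→col2 (cost 10), row1→col0 (cost 2), row2→col3 (cost 15), row3→col4 (cost 6), row4→col5 (cost 2), row5→col1 (cost 4)
total = 10 + 2 + 15 + 6 + 2 + 4 = 39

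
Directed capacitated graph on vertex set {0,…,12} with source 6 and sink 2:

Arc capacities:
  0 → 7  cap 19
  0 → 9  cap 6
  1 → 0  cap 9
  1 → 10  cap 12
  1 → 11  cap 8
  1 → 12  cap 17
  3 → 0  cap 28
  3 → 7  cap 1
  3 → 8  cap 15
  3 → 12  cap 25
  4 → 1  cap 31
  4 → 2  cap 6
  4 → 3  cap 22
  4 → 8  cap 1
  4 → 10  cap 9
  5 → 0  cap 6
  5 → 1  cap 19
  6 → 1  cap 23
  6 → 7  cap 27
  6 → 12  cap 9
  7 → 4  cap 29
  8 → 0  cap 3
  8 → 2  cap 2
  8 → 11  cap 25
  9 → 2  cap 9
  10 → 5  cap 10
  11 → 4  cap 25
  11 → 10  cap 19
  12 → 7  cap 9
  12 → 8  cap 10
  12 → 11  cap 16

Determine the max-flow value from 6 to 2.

augment #1: 6→7→4→2 bottleneck 6, total now 6
augment #2: 6→12→8→2 bottleneck 2, total now 8
augment #3: 6→1→0→9→2 bottleneck 6, total now 14

Maximum flow value: 14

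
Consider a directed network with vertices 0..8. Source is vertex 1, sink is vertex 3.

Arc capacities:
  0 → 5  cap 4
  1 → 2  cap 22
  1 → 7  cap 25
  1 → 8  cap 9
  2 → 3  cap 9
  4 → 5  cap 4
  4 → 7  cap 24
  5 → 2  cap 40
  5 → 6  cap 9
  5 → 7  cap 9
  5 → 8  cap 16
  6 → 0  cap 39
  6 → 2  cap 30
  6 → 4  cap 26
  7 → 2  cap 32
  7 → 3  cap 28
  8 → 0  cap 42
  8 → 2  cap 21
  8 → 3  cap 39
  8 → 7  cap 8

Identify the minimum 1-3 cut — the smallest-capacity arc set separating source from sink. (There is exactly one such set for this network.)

augment #1: 1→2→3 push 9
augment #2: 1→7→3 push 25
augment #3: 1→8→3 push 9
max flow = 43; residual-reachable set from 1 gives S-side
cut edges (S→T): {(1,7), (1,8), (2,3)} total cap 43

Min-cut arcs: {(1,7), (1,8), (2,3)} (total capacity 43)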